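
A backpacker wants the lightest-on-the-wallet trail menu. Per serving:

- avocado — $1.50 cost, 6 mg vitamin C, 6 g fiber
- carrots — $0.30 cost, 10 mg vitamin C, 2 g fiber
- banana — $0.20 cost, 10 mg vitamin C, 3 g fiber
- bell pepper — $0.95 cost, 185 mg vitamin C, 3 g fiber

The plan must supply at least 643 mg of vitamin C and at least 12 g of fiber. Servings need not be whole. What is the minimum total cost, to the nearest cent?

Two binding constraints pin down two serving amounts, so the optimal mix uses at most two foods. The candidates are each food alone (scaled to the tighter of vitamin C/fiber) and each pair with both constraints tight.
avocado only: max(643/6, 12/6) = 107.2 servings → $160.75.
carrots only: max(643/10, 12/2) = 64.3 servings → $19.29.
banana only: max(643/10, 12/3) = 64.3 servings → $12.86.
bell pepper only: max(643/185, 12/3) = 4 servings → $3.80.
avocado + carrots with both targets exact would need a negative amount; discard.
avocado + banana: intersection lies outside the first quadrant.
avocado + bell pepper with both tight: 0.2665 servings and 3.467 servings → $3.69.
carrots + banana: intersection lies outside the first quadrant.
carrots + bell pepper with both tight: 0.8559 servings and 3.429 servings → $3.51.
banana + bell pepper with both tight: 0.5543 servings and 3.446 servings → $3.38.
So the least-cost plan costs $3.38.

$3.38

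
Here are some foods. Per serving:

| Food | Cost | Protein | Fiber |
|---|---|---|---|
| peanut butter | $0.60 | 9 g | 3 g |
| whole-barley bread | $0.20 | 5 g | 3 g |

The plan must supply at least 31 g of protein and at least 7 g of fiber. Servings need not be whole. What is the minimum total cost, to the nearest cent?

Minimising a linear cost over {protein ≥ 31, fiber ≥ 7, servings ≥ 0} — the optimum is at a vertex, using one or two foods.
peanut butter only: max(31/9, 7/3) = 3.444 servings → $2.07.
whole-barley bread only: max(31/5, 7/3) = 6.2 servings → $1.24.
peanut butter + whole-barley bread: the both-tight solution has a negative serving — not a feasible corner.
The minimum over all feasible corners is $1.24.

$1.24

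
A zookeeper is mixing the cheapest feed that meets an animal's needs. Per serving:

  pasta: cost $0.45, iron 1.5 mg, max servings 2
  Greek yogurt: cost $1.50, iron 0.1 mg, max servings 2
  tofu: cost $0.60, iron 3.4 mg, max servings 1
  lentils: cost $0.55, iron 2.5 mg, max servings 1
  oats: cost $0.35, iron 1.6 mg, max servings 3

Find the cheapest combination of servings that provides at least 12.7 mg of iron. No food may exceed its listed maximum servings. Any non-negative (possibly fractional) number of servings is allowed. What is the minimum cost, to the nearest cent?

Cost per mg of iron: tofu $0.1765, oats $0.2188, lentils $0.2200, pasta $0.3000, Greek yogurt $15.0000.
Take 1 serving of tofu: +3.4 mg iron for $0.60 (total $0.60, still need 9.3 mg).
Take 3 servings of oats: +4.8 mg iron for $1.05 (total $1.65, still need 4.5 mg).
Take 1 serving of lentils: +2.5 mg iron for $0.55 (total $2.20, still need 2.0 mg).
Take 1.333 servings of pasta: +2.0 mg iron for $0.60 (total $2.80, still need 0.0 mg).
Greedy by cheapest-per-mg is optimal for a single linear constraint, so the minimum cost is $2.80.

$2.80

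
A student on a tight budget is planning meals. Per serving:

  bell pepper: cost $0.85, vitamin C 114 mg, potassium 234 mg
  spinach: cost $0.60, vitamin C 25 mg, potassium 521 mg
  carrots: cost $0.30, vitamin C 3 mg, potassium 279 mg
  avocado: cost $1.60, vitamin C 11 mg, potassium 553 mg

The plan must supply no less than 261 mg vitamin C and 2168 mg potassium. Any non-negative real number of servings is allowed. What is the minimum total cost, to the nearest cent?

$3.38

With two linear requirements the optimum uses one or two foods; enumerate the corners.
bell pepper only: max(261/114, 2168/234) = 9.265 servings → $7.88.
spinach only: max(261/25, 2168/521) = 10.44 servings → $6.26.
carrots only: max(261/3, 2168/279) = 87 servings → $26.10.
avocado only: max(261/11, 2168/553) = 23.73 servings → $37.96.
bell pepper + spinach with both tight: 1.527 servings and 3.475 servings → $3.38.
bell pepper + carrots with both tight: 2.132 servings and 5.982 servings → $3.61.
bell pepper + avocado with both tight: 1.993 servings and 3.077 servings → $6.62.
spinach + carrots: the both-tight solution has a negative serving — not a feasible corner.
spinach + avocado: intersection lies outside the first quadrant.
carrots + avocado: intersection lies outside the first quadrant.
The minimum over all feasible corners is $3.38.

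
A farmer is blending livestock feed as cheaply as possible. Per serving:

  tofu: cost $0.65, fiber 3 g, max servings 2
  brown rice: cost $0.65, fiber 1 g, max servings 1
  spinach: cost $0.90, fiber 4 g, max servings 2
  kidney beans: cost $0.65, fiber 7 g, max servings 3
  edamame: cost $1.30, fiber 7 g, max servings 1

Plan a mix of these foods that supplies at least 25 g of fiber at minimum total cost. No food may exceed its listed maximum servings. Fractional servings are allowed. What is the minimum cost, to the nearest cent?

Cost per g of fiber: kidney beans $0.0929, edamame $0.1857, tofu $0.2167, spinach $0.2250, brown rice $0.6500.
Take 3 servings of kidney beans: +21.0 g fiber for $1.95 (total $1.95, still need 4.0 g).
Take 0.5714 servings of edamame: +4.0 g fiber for $0.74 (total $2.69, still need 0.0 g).
Greedy by cheapest-per-g is optimal for a single linear constraint, so the minimum cost is $2.69.

$2.69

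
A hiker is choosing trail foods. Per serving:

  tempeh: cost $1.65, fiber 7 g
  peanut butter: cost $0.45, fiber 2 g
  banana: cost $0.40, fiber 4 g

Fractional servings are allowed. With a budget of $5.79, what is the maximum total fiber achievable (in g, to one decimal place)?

Fiber per dollar: banana 10, peanut butter 4.444, tempeh 4.242.
With no serving limits, spend the whole cost allowance on banana: $5.79 / $0.40 × 4 g = 57.9 g.

57.9 g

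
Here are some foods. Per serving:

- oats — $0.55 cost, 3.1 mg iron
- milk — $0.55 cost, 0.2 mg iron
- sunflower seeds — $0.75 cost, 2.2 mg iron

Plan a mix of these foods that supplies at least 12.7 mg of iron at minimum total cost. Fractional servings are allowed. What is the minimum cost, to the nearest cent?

$2.25

Cost per mg of iron: oats $0.1774, sunflower seeds $0.3409, milk $2.7500.
With no serving limits, use only oats: 12.7 mg / 3.1 mg = 4.097 servings × $0.55 = $2.25.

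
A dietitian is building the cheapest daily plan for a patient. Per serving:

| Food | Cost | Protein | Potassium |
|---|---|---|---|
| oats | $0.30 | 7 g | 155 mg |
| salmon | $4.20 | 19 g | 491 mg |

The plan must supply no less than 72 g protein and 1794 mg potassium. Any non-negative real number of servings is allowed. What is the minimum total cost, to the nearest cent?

$3.47

The cheapest plan sits at a corner of the feasible region — with two constraints it uses at most two foods.
oats only: max(72/7, 1794/155) = 11.57 servings → $3.47.
salmon only: max(72/19, 1794/491) = 3.789 servings → $15.92.
oats + salmon with both tight: 2.573 servings and 2.841 servings → $12.71.
Cheapest feasible corner: $3.47.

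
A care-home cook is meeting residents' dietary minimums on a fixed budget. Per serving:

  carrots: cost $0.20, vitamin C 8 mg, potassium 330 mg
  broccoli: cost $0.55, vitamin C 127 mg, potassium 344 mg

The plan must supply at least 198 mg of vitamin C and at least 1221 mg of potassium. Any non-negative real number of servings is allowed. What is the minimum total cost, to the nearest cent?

carrots only: max(198/8, 1221/330) = 24.75 servings → $4.95.
broccoli only: max(198/127, 1221/344) = 3.549 servings → $1.95.
carrots + broccoli with both tight: 2.221 servings and 1.419 servings → $1.22.
So the least-cost plan costs $1.22.

$1.22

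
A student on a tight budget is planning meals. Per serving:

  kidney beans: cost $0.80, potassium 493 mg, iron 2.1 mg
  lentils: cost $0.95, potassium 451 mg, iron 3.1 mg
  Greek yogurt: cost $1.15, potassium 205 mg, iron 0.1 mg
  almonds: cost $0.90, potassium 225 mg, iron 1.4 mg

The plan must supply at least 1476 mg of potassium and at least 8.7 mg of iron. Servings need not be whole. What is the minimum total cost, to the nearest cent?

The cheapest plan sits at a corner of the feasible region — with two constraints it uses at most two foods.
kidney beans only: max(1476/493, 8.7/2.1) = 4.143 servings → $3.31.
lentils only: max(1476/451, 8.7/3.1) = 3.273 servings → $3.11.
Greek yogurt only: max(1476/205, 8.7/0.1) = 87 servings → $100.05.
almonds only: max(1476/225, 8.7/1.4) = 6.56 servings → $5.90.
kidney beans + lentils with both tight: 1.122 servings and 2.047 servings → $2.84.
kidney beans + Greek yogurt with both targets exact would need a negative amount; discard.
kidney beans + almonds with both tight: 0.5002 servings and 5.464 servings → $5.32.
lentils + Greek yogurt with both tight: 2.771 servings and 1.104 servings → $3.90.
lentils + almonds: intersection lies outside the first quadrant.
Greek yogurt + almonds with both tight: 0.4117 servings and 6.185 servings → $6.04.
The minimum over all feasible corners is $2.84.

$2.84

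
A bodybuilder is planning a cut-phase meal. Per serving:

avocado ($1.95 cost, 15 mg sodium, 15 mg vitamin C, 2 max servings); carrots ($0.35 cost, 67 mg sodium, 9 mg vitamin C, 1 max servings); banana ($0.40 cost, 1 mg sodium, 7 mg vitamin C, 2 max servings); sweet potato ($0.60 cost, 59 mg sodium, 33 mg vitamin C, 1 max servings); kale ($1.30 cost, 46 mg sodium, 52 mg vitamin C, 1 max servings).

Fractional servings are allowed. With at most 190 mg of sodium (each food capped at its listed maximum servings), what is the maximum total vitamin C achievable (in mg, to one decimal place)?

Vitamin C per mg sodium: banana 7, kale 1.13, avocado 1, sweet potato 0.5593, carrots 0.1343.
Take 2 servings of banana: uses 2 mg sodium, +14.0 mg vitamin C (running total 14.0 mg).
Take 1 serving of kale: uses 46 mg sodium, +52.0 mg vitamin C (running total 66.0 mg).
Take 2 servings of avocado: uses 30 mg sodium, +30.0 mg vitamin C (running total 96.0 mg).
Take 1 serving of sweet potato: uses 59 mg sodium, +33.0 mg vitamin C (running total 129.0 mg).
Take 0.791 servings of carrots: uses 53 mg sodium, +7.1 mg vitamin C (running total 136.1 mg).
Greedy by best ratio exhausts the sodium allowance optimally: 136.1 mg.

136.1 mg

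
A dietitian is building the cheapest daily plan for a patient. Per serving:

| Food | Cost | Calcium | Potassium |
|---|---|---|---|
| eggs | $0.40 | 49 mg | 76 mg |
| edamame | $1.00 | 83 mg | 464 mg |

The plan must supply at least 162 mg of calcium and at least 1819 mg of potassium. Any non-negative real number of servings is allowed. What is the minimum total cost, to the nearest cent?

$3.92

Minimising a linear cost over {calcium ≥ 162, potassium ≥ 1819, servings ≥ 0} — the optimum is at a vertex, using one or two foods.
eggs only: max(162/49, 1819/76) = 23.93 servings → $9.57.
edamame only: max(162/83, 1819/464) = 3.92 servings → $3.92.
eggs + edamame: the both-tight solution has a negative serving — not a feasible corner.
So the least-cost plan costs $3.92.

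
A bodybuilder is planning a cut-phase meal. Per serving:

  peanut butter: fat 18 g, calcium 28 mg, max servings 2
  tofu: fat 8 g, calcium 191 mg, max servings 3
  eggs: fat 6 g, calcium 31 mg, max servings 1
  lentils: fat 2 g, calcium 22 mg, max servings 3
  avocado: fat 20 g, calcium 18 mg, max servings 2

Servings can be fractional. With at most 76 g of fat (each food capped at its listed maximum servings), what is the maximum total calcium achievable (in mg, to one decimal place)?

Calcium per g fat: tofu 23.88, lentils 11, eggs 5.167, peanut butter 1.556, avocado 0.9.
Take 3 servings of tofu: uses 24 g fat, +573.0 mg calcium (running total 573.0 mg).
Take 3 servings of lentils: uses 6 g fat, +66.0 mg calcium (running total 639.0 mg).
Take 1 serving of eggs: uses 6 g fat, +31.0 mg calcium (running total 670.0 mg).
Take 2 servings of peanut butter: uses 36 g fat, +56.0 mg calcium (running total 726.0 mg).
Take 0.2 servings of avocado: uses 4 g fat, +3.6 mg calcium (running total 729.6 mg).
Filling greedily by calcium-per-g fat is optimal for one linear limit, giving 729.6 mg.

729.6 mg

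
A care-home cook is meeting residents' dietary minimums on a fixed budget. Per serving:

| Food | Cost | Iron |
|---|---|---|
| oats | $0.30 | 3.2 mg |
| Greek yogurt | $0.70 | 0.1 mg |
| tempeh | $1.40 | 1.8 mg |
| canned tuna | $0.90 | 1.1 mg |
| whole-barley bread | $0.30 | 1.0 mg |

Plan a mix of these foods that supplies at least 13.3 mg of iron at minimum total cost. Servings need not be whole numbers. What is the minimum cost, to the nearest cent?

Cost per mg of iron: oats $0.0938, whole-barley bread $0.3000, tempeh $0.7778, canned tuna $0.8182, Greek yogurt $7.0000.
With no serving limits, use only oats: 13.3 mg / 3.2 mg = 4.156 servings × $0.30 = $1.25.

$1.25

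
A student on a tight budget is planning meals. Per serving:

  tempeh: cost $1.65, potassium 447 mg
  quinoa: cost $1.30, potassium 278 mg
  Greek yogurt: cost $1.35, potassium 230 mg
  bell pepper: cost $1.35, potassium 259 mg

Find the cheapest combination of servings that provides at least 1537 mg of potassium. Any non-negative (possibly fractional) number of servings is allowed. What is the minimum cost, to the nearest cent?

$5.67

Cost per mg of potassium: tempeh $0.0037, quinoa $0.0047, bell pepper $0.0052, Greek yogurt $0.0059.
With no serving limits, use only tempeh: 1537 mg / 447 mg = 3.438 servings × $1.65 = $5.67.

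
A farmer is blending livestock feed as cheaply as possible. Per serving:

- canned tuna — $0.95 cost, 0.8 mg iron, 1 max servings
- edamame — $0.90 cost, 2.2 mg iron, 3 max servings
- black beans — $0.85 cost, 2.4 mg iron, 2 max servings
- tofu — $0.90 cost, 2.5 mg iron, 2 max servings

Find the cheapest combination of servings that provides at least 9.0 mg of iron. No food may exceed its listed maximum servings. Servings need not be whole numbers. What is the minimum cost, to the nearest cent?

$3.21

Cost per mg of iron: black beans $0.3542, tofu $0.3600, edamame $0.4091, canned tuna $1.1875.
Take 2 servings of black beans: +4.8 mg iron for $1.70 (total $1.70, still need 4.2 mg).
Take 1.68 servings of tofu: +4.2 mg iron for $1.51 (total $3.21, still need 0.0 mg).
Greedy by cheapest-per-mg is optimal for a single linear constraint, so the minimum cost is $3.21.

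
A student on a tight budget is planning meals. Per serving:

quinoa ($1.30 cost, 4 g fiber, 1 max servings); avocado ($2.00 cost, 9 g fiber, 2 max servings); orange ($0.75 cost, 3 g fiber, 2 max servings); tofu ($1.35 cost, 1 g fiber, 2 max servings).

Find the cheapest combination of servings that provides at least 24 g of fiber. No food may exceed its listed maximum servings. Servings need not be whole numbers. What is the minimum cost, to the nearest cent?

$5.50

Cost per g of fiber: avocado $0.2222, orange $0.2500, quinoa $0.3250, tofu $1.3500.
Take 2 servings of avocado: +18.0 g fiber for $4.00 (total $4.00, still need 6.0 g).
Take 2 servings of orange: +6.0 g fiber for $1.50 (total $5.50, still need 0.0 g).
Filling from the cheapest source first is optimal under one linear minimum: $5.50.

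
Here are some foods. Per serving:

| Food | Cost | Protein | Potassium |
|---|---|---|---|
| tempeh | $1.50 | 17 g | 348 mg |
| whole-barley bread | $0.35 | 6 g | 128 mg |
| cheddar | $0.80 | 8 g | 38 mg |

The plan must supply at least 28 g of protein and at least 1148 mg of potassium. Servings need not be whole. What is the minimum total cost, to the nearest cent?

$3.14

With two linear requirements the optimum uses one or two foods; enumerate the corners.
tempeh only: max(28/17, 1148/348) = 3.299 servings → $4.95.
whole-barley bread only: max(28/6, 1148/128) = 8.969 servings → $3.14.
cheddar only: max(28/8, 1148/38) = 30.21 servings → $24.17.
tempeh + whole-barley bread with both targets exact would need a negative amount; discard.
tempeh + cheddar with both targets exact would need a negative amount; discard.
whole-barley bread + cheddar with both targets exact would need a negative amount; discard.
So the least-cost plan costs $3.14.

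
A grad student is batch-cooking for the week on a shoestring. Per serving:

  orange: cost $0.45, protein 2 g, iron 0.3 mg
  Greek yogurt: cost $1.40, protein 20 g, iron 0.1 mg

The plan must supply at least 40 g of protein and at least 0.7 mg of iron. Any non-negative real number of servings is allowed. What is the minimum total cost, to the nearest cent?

orange only: max(40/2, 0.7/0.3) = 20 servings → $9.00.
Greek yogurt only: max(40/20, 0.7/0.1) = 7 servings → $9.80.
orange + Greek yogurt with both tight: 1.724 servings and 1.828 servings → $3.33.
So the least-cost plan costs $3.33.

$3.33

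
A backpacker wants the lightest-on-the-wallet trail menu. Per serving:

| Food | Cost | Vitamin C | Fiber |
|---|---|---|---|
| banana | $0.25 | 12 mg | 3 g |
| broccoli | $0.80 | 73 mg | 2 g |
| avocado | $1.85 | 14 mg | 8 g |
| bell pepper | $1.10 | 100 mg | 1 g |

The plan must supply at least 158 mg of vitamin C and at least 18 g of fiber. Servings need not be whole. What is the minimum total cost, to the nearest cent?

Check every corner: each single food scaled to meet both minima, and each pair solved so both constraints bind.
banana only: max(158/12, 18/3) = 13.17 servings → $3.29.
broccoli only: max(158/73, 18/2) = 9 servings → $7.20.
avocado only: max(158/14, 18/8) = 11.29 servings → $20.88.
bell pepper only: max(158/100, 18/1) = 18 servings → $19.80.
banana + broccoli with both tight: 5.118 servings and 1.323 servings → $2.34.
banana + avocado: the both-tight solution has a negative serving — not a feasible corner.
banana + bell pepper with both tight: 5.701 servings and 0.8958 servings → $2.41.
broccoli + avocado with both tight: 1.82 servings and 1.795 servings → $4.78.
broccoli + bell pepper with both targets exact would need a negative amount; discard.
avocado + bell pepper with both tight: 2.089 servings and 1.288 servings → $5.28.
The minimum over all feasible corners is $2.34.

$2.34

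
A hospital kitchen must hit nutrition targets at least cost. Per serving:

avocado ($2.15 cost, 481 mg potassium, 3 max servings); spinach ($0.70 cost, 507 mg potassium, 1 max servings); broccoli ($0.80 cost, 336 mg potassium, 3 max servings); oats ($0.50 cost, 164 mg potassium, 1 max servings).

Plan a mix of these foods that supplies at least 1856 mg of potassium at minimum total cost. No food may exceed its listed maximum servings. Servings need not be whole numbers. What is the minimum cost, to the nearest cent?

$4.39

Cost per mg of potassium: spinach $0.0014, broccoli $0.0024, oats $0.0030, avocado $0.0045.
Take 1 serving of spinach: +507.0 mg potassium for $0.70 (total $0.70, still need 1349.0 mg).
Take 3 servings of broccoli: +1008.0 mg potassium for $2.40 (total $3.10, still need 341.0 mg).
Take 1 serving of oats: +164.0 mg potassium for $0.50 (total $3.60, still need 177.0 mg).
Take 0.368 servings of avocado: +177.0 mg potassium for $0.79 (total $4.39, still need 0.0 mg).
Filling from the cheapest source first is optimal under one linear minimum: $4.39.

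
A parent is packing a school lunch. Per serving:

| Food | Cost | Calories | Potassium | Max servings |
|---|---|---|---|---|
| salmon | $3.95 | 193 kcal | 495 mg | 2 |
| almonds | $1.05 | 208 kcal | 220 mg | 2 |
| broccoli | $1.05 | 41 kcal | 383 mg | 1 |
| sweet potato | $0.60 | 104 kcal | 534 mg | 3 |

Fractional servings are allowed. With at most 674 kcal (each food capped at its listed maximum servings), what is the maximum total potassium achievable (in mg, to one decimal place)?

2808.3 mg

Potassium per kcal: broccoli 9.341, sweet potato 5.135, salmon 2.565, almonds 1.058.
Take 1 serving of broccoli: uses 41 kcal, +383.0 mg potassium (running total 383.0 mg).
Take 3 servings of sweet potato: uses 312 kcal, +1602.0 mg potassium (running total 1985.0 mg).
Take 1.663 servings of salmon: uses 321 kcal, +823.3 mg potassium (running total 2808.3 mg).
Filling greedily by potassium-per-kcal is optimal for one linear limit, giving 2808.3 mg.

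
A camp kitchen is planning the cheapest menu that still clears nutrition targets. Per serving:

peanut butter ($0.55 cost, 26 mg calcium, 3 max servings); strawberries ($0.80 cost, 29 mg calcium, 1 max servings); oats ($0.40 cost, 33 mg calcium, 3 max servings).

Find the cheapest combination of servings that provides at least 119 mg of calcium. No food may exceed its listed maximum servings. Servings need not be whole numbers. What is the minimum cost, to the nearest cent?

$1.62

Cost per mg of calcium: oats $0.0121, peanut butter $0.0212, strawberries $0.0276.
Take 3 servings of oats: +99.0 mg calcium for $1.20 (total $1.20, still need 20.0 mg).
Take 0.7692 servings of peanut butter: +20.0 mg calcium for $0.42 (total $1.62, still need 0.0 mg).
Greedy by cheapest-per-mg is optimal for a single linear constraint, so the minimum cost is $1.62.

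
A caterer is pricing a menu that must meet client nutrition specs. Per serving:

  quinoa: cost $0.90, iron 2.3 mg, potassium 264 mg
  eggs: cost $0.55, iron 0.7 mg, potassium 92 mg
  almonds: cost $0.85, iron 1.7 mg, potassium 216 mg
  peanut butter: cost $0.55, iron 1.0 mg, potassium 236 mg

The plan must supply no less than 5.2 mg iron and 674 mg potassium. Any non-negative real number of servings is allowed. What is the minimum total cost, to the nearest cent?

A basic optimal solution has at most two foods positive. Try each food alone and each pair with both targets met exactly.
quinoa only: max(5.2/2.3, 674/264) = 2.553 servings → $2.30.
eggs only: max(5.2/0.7, 674/92) = 7.429 servings → $4.09.
almonds only: max(5.2/1.7, 674/216) = 3.12 servings → $2.65.
peanut butter only: max(5.2/1.0, 674/236) = 5.2 servings → $2.86.
quinoa + eggs with both tight: 0.2463 servings and 6.619 servings → $3.86.
quinoa + almonds: the both-tight solution has a negative serving — not a feasible corner.
quinoa + peanut butter with both tight: 1.984 servings and 0.6363 servings → $2.14.
eggs + almonds with both tight: 4.346 servings and 1.269 servings → $3.47.
eggs + peanut butter: the both-tight solution has a negative serving — not a feasible corner.
almonds + peanut butter with both tight: 2.987 servings and 0.122 servings → $2.61.
So the least-cost plan costs $2.14.

$2.14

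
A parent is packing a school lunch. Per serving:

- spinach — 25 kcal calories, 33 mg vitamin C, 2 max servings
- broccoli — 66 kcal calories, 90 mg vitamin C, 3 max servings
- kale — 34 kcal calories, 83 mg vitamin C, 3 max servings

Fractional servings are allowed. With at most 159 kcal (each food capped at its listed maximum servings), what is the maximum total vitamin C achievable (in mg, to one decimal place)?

Vitamin C per kcal: kale 2.441, broccoli 1.364, spinach 1.32.
Take 3 servings of kale: uses 102 kcal, +249.0 mg vitamin C (running total 249.0 mg).
Take 0.8636 servings of broccoli: uses 57 kcal, +77.7 mg vitamin C (running total 326.7 mg).
Greedy by best ratio exhausts the calories allowance optimally: 326.7 mg.

326.7 mg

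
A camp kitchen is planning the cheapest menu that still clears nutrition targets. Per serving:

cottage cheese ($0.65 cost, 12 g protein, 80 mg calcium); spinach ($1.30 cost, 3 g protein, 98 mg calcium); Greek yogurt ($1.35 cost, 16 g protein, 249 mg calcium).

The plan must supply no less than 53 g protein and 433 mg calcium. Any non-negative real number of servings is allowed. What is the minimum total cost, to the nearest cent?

$3.14

This is a tiny linear program; its minimum lies at a vertex of the feasible set. List the vertices and price them.
cottage cheese only: max(53/12, 433/80) = 5.412 servings → $3.52.
spinach only: max(53/3, 433/98) = 17.67 servings → $22.97.
Greek yogurt only: max(53/16, 433/249) = 3.312 servings → $4.47.
cottage cheese + spinach with both tight: 4.161 servings and 1.021 servings → $4.03.
cottage cheese + Greek yogurt with both tight: 3.67 servings and 0.5597 servings → $3.14.
spinach + Greek yogurt with both targets exact would need a negative amount; discard.
So the least-cost plan costs $3.14.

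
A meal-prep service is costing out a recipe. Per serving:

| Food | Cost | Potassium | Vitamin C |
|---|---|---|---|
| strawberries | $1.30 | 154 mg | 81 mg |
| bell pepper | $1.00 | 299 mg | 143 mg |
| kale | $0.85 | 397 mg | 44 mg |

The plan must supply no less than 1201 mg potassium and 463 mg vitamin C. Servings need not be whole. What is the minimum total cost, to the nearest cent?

$3.65

An LP optimum is at a vertex; with two nutrient constraints at most two foods are used. Check each candidate.
strawberries only: max(1201/154, 463/81) = 7.799 servings → $10.14.
bell pepper only: max(1201/299, 463/143) = 4.017 servings → $4.02.
kale only: max(1201/397, 463/44) = 10.52 servings → $8.94.
strawberries + bell pepper with both targets exact would need a negative amount; discard.
strawberries + kale with both tight: 5.16 servings and 1.024 servings → $7.58.
bell pepper + kale with both tight: 3.003 servings and 0.7636 servings → $3.65.
Cheapest feasible corner: $3.65.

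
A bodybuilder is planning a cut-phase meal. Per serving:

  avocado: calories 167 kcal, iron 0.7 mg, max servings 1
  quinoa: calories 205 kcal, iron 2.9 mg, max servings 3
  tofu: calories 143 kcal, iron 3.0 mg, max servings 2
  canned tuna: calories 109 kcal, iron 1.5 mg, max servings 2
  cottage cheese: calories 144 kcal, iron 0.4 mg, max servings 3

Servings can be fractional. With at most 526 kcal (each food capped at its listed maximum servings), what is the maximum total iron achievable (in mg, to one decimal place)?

Iron per kcal: tofu 0.02098, quinoa 0.01415, canned tuna 0.01376, avocado 0.004192, cottage cheese 0.002778.
Take 2 servings of tofu: uses 286 kcal, +6.0 mg iron (running total 6.0 mg).
Take 1.171 servings of quinoa: uses 240 kcal, +3.4 mg iron (running total 9.4 mg).
Filling greedily by iron-per-kcal is optimal for one linear limit, giving 9.4 mg.

9.4 mg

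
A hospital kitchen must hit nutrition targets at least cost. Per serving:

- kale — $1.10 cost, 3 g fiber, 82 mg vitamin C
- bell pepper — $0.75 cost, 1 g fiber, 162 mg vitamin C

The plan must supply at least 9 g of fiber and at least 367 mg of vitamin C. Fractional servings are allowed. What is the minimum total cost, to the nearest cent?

$3.64

With two linear requirements the optimum uses one or two foods; enumerate the corners.
kale only: max(9/3, 367/82) = 4.476 servings → $4.92.
bell pepper only: max(9/1, 367/162) = 9 servings → $6.75.
kale + bell pepper with both tight: 2.7 servings and 0.8985 servings → $3.64.
The minimum over all feasible corners is $3.64.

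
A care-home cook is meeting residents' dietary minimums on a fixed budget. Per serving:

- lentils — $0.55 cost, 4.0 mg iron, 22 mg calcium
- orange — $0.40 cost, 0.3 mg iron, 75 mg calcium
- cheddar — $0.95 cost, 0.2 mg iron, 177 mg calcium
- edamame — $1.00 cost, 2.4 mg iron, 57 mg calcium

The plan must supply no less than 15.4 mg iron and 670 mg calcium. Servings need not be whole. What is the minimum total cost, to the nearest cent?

A basic optimal solution has at most two foods positive. Try each food alone and each pair with both targets met exactly.
lentils only: max(15.4/4.0, 670/22) = 30.45 servings → $16.75.
orange only: max(15.4/0.3, 670/75) = 51.33 servings → $20.53.
cheddar only: max(15.4/0.2, 670/177) = 77 servings → $73.15.
edamame only: max(15.4/2.4, 670/57) = 11.75 servings → $11.75.
lentils + orange with both tight: 3.252 servings and 7.98 servings → $4.98.
lentils + cheddar with both tight: 3.684 servings and 3.327 servings → $5.19.
lentils + edamame: intersection lies outside the first quadrant.
orange + cheddar with both targets exact would need a negative amount; discard.
orange + edamame with both tight: 4.483 servings and 5.856 servings → $7.65.
cheddar + edamame with both tight: 1.766 servings and 6.269 servings → $7.95.
The minimum over all feasible corners is $4.98.

$4.98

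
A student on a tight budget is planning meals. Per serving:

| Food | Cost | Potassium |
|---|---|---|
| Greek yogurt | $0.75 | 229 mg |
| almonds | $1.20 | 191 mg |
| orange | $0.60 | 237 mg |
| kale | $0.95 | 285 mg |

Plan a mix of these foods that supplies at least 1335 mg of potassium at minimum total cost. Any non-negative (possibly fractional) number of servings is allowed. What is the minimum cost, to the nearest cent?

Cost per mg of potassium: orange $0.0025, Greek yogurt $0.0033, kale $0.0033, almonds $0.0063.
With no serving limits, use only orange: 1335 mg / 237 mg = 5.633 servings × $0.60 = $3.38.

$3.38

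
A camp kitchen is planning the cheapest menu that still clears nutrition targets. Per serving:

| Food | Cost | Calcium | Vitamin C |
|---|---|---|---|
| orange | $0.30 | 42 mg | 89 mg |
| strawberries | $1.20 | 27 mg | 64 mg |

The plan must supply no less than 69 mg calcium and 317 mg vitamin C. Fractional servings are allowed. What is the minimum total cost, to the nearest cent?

$1.07

For a min-cost LP with two ≥-constraints, a basic feasible solution has at most two positive variables.
orange only: max(69/42, 317/89) = 3.562 servings → $1.07.
strawberries only: max(69/27, 317/64) = 4.953 servings → $5.94.
orange + strawberries: the both-tight solution has a negative serving — not a feasible corner.
So the least-cost plan costs $1.07.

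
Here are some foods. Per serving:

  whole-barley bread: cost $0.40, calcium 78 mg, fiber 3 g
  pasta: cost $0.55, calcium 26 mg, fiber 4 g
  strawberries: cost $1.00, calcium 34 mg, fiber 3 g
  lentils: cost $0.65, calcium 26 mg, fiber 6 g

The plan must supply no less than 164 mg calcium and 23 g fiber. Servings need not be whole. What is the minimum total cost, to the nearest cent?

An LP optimum is at a vertex; with two nutrient constraints at most two foods are used. Check each candidate.
whole-barley bread only: max(164/78, 23/3) = 7.667 servings → $3.07.
pasta only: max(164/26, 23/4) = 6.308 servings → $3.47.
strawberries only: max(164/34, 23/3) = 7.667 servings → $7.67.
lentils only: max(164/26, 23/6) = 6.308 servings → $4.10.
whole-barley bread + pasta with both tight: 0.2479 servings and 5.564 servings → $3.16.
whole-barley bread + strawberries with both targets exact would need a negative amount; discard.
whole-barley bread + lentils with both tight: 0.9897 servings and 3.338 servings → $2.57.
pasta + strawberries with both tight: 5 servings and 1 serving → $3.75.
pasta + lentils: intersection lies outside the first quadrant.
strawberries + lentils with both tight: 3.063 servings and 2.302 servings → $4.56.
So the least-cost plan costs $2.57.

$2.57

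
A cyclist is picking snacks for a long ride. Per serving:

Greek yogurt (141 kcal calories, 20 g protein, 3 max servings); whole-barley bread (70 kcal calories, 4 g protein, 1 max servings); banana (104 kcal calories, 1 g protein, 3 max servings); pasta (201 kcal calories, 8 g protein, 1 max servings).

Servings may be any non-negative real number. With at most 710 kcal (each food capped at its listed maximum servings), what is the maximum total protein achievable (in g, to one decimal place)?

72.2 g

Protein per kcal: Greek yogurt 0.1418, whole-barley bread 0.05714, pasta 0.0398, banana 0.009615.
Take 3 servings of Greek yogurt: uses 423 kcal, +60.0 g protein (running total 60.0 g).
Take 1 serving of whole-barley bread: uses 70 kcal, +4.0 g protein (running total 64.0 g).
Take 1 serving of pasta: uses 201 kcal, +8.0 g protein (running total 72.0 g).
Take 0.1538 servings of banana: uses 16 kcal, +0.2 g protein (running total 72.2 g).
Filling greedily by protein-per-kcal is optimal for one linear limit, giving 72.2 g.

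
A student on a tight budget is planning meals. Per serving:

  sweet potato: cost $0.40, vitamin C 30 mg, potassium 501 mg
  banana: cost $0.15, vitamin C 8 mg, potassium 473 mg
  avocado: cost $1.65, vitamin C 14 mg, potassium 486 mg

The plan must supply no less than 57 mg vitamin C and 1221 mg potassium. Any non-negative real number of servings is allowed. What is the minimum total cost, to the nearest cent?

Two binding constraints pin down two serving amounts, so the optimal mix uses at most two foods. The candidates are each food alone (scaled to the tighter of vitamin C/potassium) and each pair with both constraints tight.
sweet potato only: max(57/30, 1221/501) = 2.437 servings → $0.97.
banana only: max(57/8, 1221/473) = 7.125 servings → $1.07.
avocado only: max(57/14, 1221/486) = 4.071 servings → $6.72.
sweet potato + banana with both tight: 1.689 servings and 0.7929 servings → $0.79.
sweet potato + avocado with both tight: 1.402 servings and 1.067 servings → $2.32.
banana + avocado with both targets exact would need a negative amount; discard.
Cheapest feasible corner: $0.79.

$0.79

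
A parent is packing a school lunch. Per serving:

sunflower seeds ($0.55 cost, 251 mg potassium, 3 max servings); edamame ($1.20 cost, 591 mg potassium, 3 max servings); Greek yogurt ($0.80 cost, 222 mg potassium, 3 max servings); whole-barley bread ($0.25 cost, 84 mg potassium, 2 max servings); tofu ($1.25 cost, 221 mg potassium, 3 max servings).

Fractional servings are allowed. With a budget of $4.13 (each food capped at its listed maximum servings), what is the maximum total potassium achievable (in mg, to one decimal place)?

Potassium per dollar: edamame 492.5, sunflower seeds 456.4, whole-barley bread 336, Greek yogurt 277.5, tofu 176.8.
Take 3 servings of edamame: spends $3.60, +1773.0 mg potassium (running total 1773.0 mg).
Take 0.9636 servings of sunflower seeds: spends $0.53, +241.9 mg potassium (running total 2014.9 mg).
Greedy by best ratio exhausts the cost allowance optimally: 2014.9 mg.

2014.9 mg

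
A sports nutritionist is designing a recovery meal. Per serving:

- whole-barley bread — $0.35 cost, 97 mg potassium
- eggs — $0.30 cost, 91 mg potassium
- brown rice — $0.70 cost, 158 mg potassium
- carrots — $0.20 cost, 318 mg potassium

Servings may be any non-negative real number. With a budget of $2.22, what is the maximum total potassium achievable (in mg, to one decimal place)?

Potassium per dollar: carrots 1590, eggs 303.3, whole-barley bread 277.1, brown rice 225.7.
With no serving limits, spend the whole cost allowance on carrots: $2.22 / $0.20 × 318 mg = 3529.8 mg.

3529.8 mg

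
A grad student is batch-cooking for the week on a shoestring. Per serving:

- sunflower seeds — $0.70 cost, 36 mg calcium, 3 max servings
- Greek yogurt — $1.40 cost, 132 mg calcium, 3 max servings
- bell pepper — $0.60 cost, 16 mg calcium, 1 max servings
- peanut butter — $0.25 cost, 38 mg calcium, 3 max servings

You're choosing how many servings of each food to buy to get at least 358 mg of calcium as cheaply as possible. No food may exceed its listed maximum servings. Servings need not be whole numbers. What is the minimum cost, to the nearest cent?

Cost per mg of calcium: peanut butter $0.0066, Greek yogurt $0.0106, sunflower seeds $0.0194, bell pepper $0.0375.
Take 3 servings of peanut butter: +114.0 mg calcium for $0.75 (total $0.75, still need 244.0 mg).
Take 1.848 servings of Greek yogurt: +244.0 mg calcium for $2.59 (total $3.34, still need 0.0 mg).
Greedy by cheapest-per-mg is optimal for a single linear constraint, so the minimum cost is $3.34.

$3.34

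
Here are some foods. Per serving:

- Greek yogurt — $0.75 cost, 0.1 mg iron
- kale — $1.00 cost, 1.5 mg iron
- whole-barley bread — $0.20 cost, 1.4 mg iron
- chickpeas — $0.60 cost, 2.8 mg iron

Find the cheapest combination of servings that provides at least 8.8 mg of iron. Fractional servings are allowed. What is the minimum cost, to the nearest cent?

Cost per mg of iron: whole-barley bread $0.1429, chickpeas $0.2143, kale $0.6667, Greek yogurt $7.5000.
With no serving limits, use only whole-barley bread: 8.8 mg / 1.4 mg = 6.286 servings × $0.20 = $1.26.

$1.26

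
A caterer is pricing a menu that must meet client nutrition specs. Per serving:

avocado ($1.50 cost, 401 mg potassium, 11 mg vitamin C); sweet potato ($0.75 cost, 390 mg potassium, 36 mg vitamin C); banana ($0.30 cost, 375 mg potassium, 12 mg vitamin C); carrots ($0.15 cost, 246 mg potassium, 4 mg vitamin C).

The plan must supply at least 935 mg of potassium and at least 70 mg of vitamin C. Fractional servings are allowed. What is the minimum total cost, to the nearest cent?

$1.49

This is a tiny linear program; its minimum lies at a vertex of the feasible set. List the vertices and price them.
avocado only: max(935/401, 70/11) = 6.364 servings → $9.55.
sweet potato only: max(935/390, 70/36) = 2.397 servings → $1.80.
banana only: max(935/375, 70/12) = 5.833 servings → $1.75.
carrots only: max(935/246, 70/4) = 17.5 servings → $2.62.
avocado + sweet potato with both tight: 0.6268 servings and 1.753 servings → $2.25.
avocado + banana: the both-tight solution has a negative serving — not a feasible corner.
avocado + carrots: the both-tight solution has a negative serving — not a feasible corner.
sweet potato + banana with both tight: 1.704 servings and 0.7211 servings → $1.49.
sweet potato + carrots with both tight: 1.848 servings and 0.8717 servings → $1.52.
banana + carrots with both targets exact would need a negative amount; discard.
So the least-cost plan costs $1.49.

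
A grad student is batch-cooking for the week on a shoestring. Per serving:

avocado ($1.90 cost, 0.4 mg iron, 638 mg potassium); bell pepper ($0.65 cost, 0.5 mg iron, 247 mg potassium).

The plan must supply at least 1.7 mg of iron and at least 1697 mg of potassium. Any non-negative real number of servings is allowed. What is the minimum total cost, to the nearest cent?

Check every corner: each single food scaled to meet both minima, and each pair solved so both constraints bind.
avocado only: max(1.7/0.4, 1697/638) = 4.25 servings → $8.07.
bell pepper only: max(1.7/0.5, 1697/247) = 6.87 servings → $4.47.
avocado + bell pepper with both tight: 1.946 servings and 1.843 servings → $4.90.
So the least-cost plan costs $4.47.

$4.47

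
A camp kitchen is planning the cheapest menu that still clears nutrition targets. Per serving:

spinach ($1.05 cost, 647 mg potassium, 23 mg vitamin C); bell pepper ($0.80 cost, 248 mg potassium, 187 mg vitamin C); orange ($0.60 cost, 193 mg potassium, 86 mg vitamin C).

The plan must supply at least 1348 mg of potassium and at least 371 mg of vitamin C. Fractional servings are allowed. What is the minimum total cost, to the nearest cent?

$2.91

Two binding constraints pin down two serving amounts, so the optimal mix uses at most two foods. The candidates are each food alone (scaled to the tighter of potassium/vitamin C) and each pair with both constraints tight.
spinach only: max(1348/647, 371/23) = 16.13 servings → $16.94.
bell pepper only: max(1348/248, 371/187) = 5.435 servings → $4.35.
orange only: max(1348/193, 371/86) = 6.984 servings → $4.19.
spinach + bell pepper with both tight: 1.388 servings and 1.813 servings → $2.91.
spinach + orange with both tight: 0.8657 servings and 4.082 servings → $3.36.
bell pepper + orange: the both-tight solution has a negative serving — not a feasible corner.
Cheapest feasible corner: $2.91.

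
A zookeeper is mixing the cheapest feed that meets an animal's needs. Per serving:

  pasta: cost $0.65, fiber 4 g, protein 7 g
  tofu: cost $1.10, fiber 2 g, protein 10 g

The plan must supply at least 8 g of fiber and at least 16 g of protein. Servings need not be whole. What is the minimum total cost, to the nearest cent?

$1.49

With two linear requirements the optimum uses one or two foods; enumerate the corners.
pasta only: max(8/4, 16/7) = 2.286 servings → $1.49.
tofu only: max(8/2, 16/10) = 4 servings → $4.40.
pasta + tofu with both tight: 1.846 servings and 0.3077 servings → $1.54.
So the least-cost plan costs $1.49.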